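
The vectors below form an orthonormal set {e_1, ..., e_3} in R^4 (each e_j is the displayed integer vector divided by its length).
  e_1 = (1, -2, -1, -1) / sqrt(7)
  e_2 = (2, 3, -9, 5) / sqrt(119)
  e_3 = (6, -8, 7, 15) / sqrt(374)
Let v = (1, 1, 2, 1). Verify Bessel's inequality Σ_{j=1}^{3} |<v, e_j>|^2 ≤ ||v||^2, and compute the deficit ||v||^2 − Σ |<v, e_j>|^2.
Σ |<v, e_j>|^2 = 105/22; ||v||^2 = 7; deficit = 49/22

Write each e_j = u_j / sqrt(<u_j, u_j>) where u_j is the displayed integer vector. Then <v, e_j> = <v, u_j> / sqrt(<u_j, u_j>), so |<v, e_j>|^2 = <v, u_j>^2 / <u_j, u_j>.
Coefficients: <v, e_1> = -4/sqrt(7), <v, e_2> = -8/sqrt(119), <v, e_3> = 27/sqrt(374).
Square and sum: Σ |<v, e_j>|^2 = 105/22.
Compute ||v||^2 = v·v = 7.
Deficit = 7 − 105/22 = 49/22 ≥ 0, confirming Bessel's inequality. (The deficit equals ||v − Σ <v,e_j> e_j||^2, the squared distance from v to span{e_j}.)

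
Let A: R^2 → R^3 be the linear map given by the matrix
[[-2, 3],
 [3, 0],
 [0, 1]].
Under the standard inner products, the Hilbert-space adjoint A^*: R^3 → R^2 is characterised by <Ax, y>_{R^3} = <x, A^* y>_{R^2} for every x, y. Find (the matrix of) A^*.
A^* = A^T =
[[-2, 3, 0],
 [3, 0, 1]]

For real matrices with standard dot products, the defining identity <Ax, y> = <x, A^* y> gives (Ax)^T y = x^T (A^*) y, i.e. x^T A^T y = x^T (A^*) y. Since this holds for all x, y, we must have A^* = A^T. Therefore
A^* =
[[-2, 3, 0],
 [3, 0, 1]].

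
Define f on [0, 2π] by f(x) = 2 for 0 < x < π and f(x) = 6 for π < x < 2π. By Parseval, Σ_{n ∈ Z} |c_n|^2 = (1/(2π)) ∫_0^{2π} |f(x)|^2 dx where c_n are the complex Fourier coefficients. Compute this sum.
Σ |c_n|^2 = 20

Parseval equates the L^2 energy of f (normalised by 1/(2π)) with the ℓ^2 sum of its Fourier coefficients: (1/(2π)) ∫_0^{2π} |f|^2 = Σ |c_n|^2.
Compute the left side: (1/(2π)) [∫_0^π 2^2 dx + ∫_π^{2π} 6^2 dx] = (1/(2π)) · (4π + 36π) = (4 + 36)/2 = 20.
So Σ_{n ∈ Z} |c_n|^2 = 20.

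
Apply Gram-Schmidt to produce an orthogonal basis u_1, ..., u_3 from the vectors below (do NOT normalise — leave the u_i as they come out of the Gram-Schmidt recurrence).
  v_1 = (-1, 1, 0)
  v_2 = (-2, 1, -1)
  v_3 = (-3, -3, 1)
Orthogonal basis:
  u_1 = (-1, 1, 0)
  u_2 = (-1/2, -1/2, -1)
  u_3 = (-7/3, -7/3, 7/3)

Apply the Gram-Schmidt recurrence
  u_1 = v_1
  u_i = v_i − Σ_{j<i} ((v_i · u_j) / (u_j · u_j)) · u_j.

Step by step this gives:
  u_1 = (-1, 1, 0)
  u_2 = (-1/2, -1/2, -1)
  u_3 = (-7/3, -7/3, 7/3)

Orthogonality check:
  u_2 · u_1 = 0 (should be 0)
  u_3 · u_1 = 0 (should be 0)
  u_3 · u_2 = 0 (should be 0)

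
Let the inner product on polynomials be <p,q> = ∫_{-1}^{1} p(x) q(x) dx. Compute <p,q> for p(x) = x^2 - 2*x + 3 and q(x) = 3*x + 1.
<p,q> = 8/3

Expand the product: p(x)·q(x) = 3*x^3 - 5*x^2 + 7*x + 3.
∫_{-1}^{1} of each monomial x^k gives [2/(k+1) if k even, 0 if k odd]. Integrating term-by-term (or equivalently evaluating the antiderivative F(x) = 3*x^4/4 - 5*x^3/3 + 7*x^2/2 + 3*x at the endpoints):
  F(1) − F(−1) = 67/12 − (35/12) = 8/3.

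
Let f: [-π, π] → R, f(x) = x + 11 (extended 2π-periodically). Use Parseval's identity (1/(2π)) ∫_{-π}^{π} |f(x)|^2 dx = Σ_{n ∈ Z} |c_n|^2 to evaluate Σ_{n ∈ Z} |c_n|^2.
Σ |c_n|^2 = π^2/3 + 121

Expand and integrate term by term over [-π, π]:
  ∫ (x)^2 dx = 1·(2π^3/3); ∫ 2·1·(11)·x dx = 0 (odd integrand); ∫ 11^2 dx = 121·2π.
So (1/(2π)) ∫_{-π}^{π} (x + 11)^2 dx = 1π^2/3 + 121 = π^2/3 + 121.
Parseval ⇒ Σ |c_n|^2 = π^2/3 + 121.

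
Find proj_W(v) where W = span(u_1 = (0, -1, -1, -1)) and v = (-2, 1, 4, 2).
proj_W(v) = (0, 7/3, 7/3, 7/3)

Set up U = [u_1 | ... | u_1] ∈ R^(4×1). The projector onto W = col(U) is P = U (U^T U)^(-1) U^T.
Compute U^T U =
  [3],
and U^T v = (-7).
Solve U^T U · c = U^T v for the coefficients: c = (-7/3). The projection is proj_W(v) = U c.
Check: (v - proj_W(v)) · u_1 = 0  (should be 0).
Result: proj_W(v) = (0, 7/3, 7/3, 7/3).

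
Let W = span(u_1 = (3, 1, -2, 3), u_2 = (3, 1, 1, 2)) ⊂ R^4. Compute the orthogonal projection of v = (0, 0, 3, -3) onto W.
proj_W(v) = (-126/149, -42/149, 507/149, -267/149)

Set up U = [u_1 | ... | u_2] ∈ R^(4×2). The projector onto W = col(U) is P = U (U^T U)^(-1) U^T.
Compute U^T U =
  [23, 14]
  [14, 15],
and U^T v = (-15, -3).
Solve U^T U · c = U^T v for the coefficients: c = (-183/149, 141/149). The projection is proj_W(v) = U c.
Check: (v - proj_W(v)) · u_1 = 0  (should be 0).
Check: (v - proj_W(v)) · u_2 = 0  (should be 0).
Result: proj_W(v) = (-126/149, -42/149, 507/149, -267/149).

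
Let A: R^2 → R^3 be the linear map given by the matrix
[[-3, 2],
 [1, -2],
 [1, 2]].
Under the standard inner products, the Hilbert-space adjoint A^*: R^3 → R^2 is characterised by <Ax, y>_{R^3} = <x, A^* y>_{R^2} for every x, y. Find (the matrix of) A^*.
A^* = A^T =
[[-3, 1, 1],
 [2, -2, 2]]

For real matrices with standard dot products, the defining identity <Ax, y> = <x, A^* y> gives (Ax)^T y = x^T (A^*) y, i.e. x^T A^T y = x^T (A^*) y. Since this holds for all x, y, we must have A^* = A^T. Therefore
A^* =
[[-3, 1, 1],
 [2, -2, 2]].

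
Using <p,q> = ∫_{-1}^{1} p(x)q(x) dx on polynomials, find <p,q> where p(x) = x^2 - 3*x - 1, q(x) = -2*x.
<p,q> = 4

Expand the product: p(x)·q(x) = -2*x^3 + 6*x^2 + 2*x.
∫_{-1}^{1} of each monomial x^k gives [2/(k+1) if k even, 0 if k odd]. Integrating term-by-term (or equivalently evaluating the antiderivative F(x) = -x^4/2 + 2*x^3 + x^2 at the endpoints):
  F(1) − F(−1) = 5/2 − (-3/2) = 4.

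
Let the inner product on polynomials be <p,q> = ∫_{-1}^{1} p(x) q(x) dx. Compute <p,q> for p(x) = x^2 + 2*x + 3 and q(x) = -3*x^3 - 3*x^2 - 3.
<p,q> = -148/5

Expand the product: p(x)·q(x) = -3*x^5 - 9*x^4 - 15*x^3 - 12*x^2 - 6*x - 9.
∫_{-1}^{1} of each monomial x^k gives [2/(k+1) if k even, 0 if k odd]. Integrating term-by-term (or equivalently evaluating the antiderivative F(x) = -x^6/2 - 9*x^5/5 - 15*x^4/4 - 4*x^3 - 3*x^2 - 9*x at the endpoints):
  F(1) − F(−1) = -441/20 − (151/20) = -148/5.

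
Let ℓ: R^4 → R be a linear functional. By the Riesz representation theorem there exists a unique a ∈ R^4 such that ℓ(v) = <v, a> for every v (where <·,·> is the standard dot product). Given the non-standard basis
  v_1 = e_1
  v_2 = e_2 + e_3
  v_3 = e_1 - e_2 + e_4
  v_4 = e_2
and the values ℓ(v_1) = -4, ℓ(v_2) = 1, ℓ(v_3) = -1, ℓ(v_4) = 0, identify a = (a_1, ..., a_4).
a = (-4, 0, 1, 3)

Write a = (a_1, ..., a_4) in the standard basis. For each basis vector v_i, ℓ(v_i) = <v_i, a> is a linear equation in the a_j's. Collect the n equations into a matrix system V a = ℓ, where row i of V is v_i (expressed in the standard basis). Since V is invertible (lower-triangular with 1s on the diagonal, up to permutation), solve by back-substitution:
  V =
[[1, 0, 0, 0],
 [0, 1, 1, 0],
 [1, -1, 0, 1],
 [0, 1, 0, 0]]
  V a = (-4, 1, -1, 0)
Solving gives a = (-4, 0, 1, 3).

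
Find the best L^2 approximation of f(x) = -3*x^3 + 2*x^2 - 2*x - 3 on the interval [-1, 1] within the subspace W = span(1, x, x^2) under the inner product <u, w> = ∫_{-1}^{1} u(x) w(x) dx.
g(x) = 2*x^2 - 19*x/5 - 3

The best approximation g ∈ W is the orthogonal projection of f onto W. Writing g = a_0 + a_1 x + a_2 x^2, the coefficients solve the normal equations G · a = b where
  G_{ij} = <φ_i, φ_j> and b_i = <f, φ_i>, with φ_0 = 1, φ_1 = x, φ_2 = x^2.
G =
  [2, 0, 2/3]
  [0, 2/3, 0]
  [2/3, 0, 2/5],
b = (-14/3, -38/15, -6/5).
Solving gives a_0 = -3, a_1 = -19/5, a_2 = 2, so
  g(x) = 2*x^2 - 19*x/5 - 3.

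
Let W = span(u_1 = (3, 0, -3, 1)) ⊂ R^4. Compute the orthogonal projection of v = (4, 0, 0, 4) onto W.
proj_W(v) = (48/19, 0, -48/19, 16/19)

Set up U = [u_1 | ... | u_1] ∈ R^(4×1). The projector onto W = col(U) is P = U (U^T U)^(-1) U^T.
Compute U^T U =
  [19],
and U^T v = (16).
Solve U^T U · c = U^T v for the coefficients: c = (16/19). The projection is proj_W(v) = U c.
Check: (v - proj_W(v)) · u_1 = 0  (should be 0).
Result: proj_W(v) = (48/19, 0, -48/19, 16/19).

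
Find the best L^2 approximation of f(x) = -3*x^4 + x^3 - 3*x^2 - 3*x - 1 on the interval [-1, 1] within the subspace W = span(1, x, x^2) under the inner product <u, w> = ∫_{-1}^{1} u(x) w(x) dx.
g(x) = -39*x^2/7 - 12*x/5 - 26/35

The best approximation g ∈ W is the orthogonal projection of f onto W. Writing g = a_0 + a_1 x + a_2 x^2, the coefficients solve the normal equations G · a = b where
  G_{ij} = <φ_i, φ_j> and b_i = <f, φ_i>, with φ_0 = 1, φ_1 = x, φ_2 = x^2.
G =
  [2, 0, 2/3]
  [0, 2/3, 0]
  [2/3, 0, 2/5],
b = (-26/5, -8/5, -286/105).
Solving gives a_0 = -26/35, a_1 = -12/5, a_2 = -39/7, so
  g(x) = -39*x^2/7 - 12*x/5 - 26/35.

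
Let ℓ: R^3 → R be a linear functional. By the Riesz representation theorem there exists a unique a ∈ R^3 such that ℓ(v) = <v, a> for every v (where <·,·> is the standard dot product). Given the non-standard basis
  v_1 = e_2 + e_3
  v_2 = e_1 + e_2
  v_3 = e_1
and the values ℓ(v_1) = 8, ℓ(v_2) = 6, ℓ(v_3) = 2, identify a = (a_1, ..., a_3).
a = (2, 4, 4)

Write a = (a_1, ..., a_3) in the standard basis. For each basis vector v_i, ℓ(v_i) = <v_i, a> is a linear equation in the a_j's. Collect the n equations into a matrix system V a = ℓ, where row i of V is v_i (expressed in the standard basis). Since V is invertible (lower-triangular with 1s on the diagonal, up to permutation), solve by back-substitution:
  V =
[[0, 1, 1],
 [1, 1, 0],
 [1, 0, 0]]
  V a = (8, 6, 2)
Solving gives a = (2, 4, 4).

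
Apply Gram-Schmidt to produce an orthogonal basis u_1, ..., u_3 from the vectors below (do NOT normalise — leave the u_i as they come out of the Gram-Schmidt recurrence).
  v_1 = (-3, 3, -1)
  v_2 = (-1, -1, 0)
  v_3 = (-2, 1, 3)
Orthogonal basis:
  u_1 = (-3, 3, -1)
  u_2 = (-1, -1, 0)
  u_3 = (-21/38, 21/38, 63/19)

Apply the Gram-Schmidt recurrence
  u_1 = v_1
  u_i = v_i − Σ_{j<i} ((v_i · u_j) / (u_j · u_j)) · u_j.

Step by step this gives:
  u_1 = (-3, 3, -1)
  u_2 = (-1, -1, 0)
  u_3 = (-21/38, 21/38, 63/19)

Orthogonality check:
  u_2 · u_1 = 0 (should be 0)
  u_3 · u_1 = 0 (should be 0)
  u_3 · u_2 = 0 (should be 0)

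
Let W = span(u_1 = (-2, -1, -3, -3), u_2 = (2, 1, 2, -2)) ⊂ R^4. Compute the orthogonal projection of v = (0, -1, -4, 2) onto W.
proj_W(v) = (-290/137, -145/137, -303/137, 225/137)

Set up U = [u_1 | ... | u_2] ∈ R^(4×2). The projector onto W = col(U) is P = U (U^T U)^(-1) U^T.
Compute U^T U =
  [23, -5]
  [-5, 13],
and U^T v = (7, -13).
Solve U^T U · c = U^T v for the coefficients: c = (13/137, -132/137). The projection is proj_W(v) = U c.
Check: (v - proj_W(v)) · u_1 = 0  (should be 0).
Check: (v - proj_W(v)) · u_2 = 0  (should be 0).
Result: proj_W(v) = (-290/137, -145/137, -303/137, 225/137).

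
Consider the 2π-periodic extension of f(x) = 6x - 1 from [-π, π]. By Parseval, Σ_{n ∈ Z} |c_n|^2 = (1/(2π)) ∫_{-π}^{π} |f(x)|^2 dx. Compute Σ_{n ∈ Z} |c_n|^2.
Σ |c_n|^2 = 12π^2 + 1

Expand and integrate term by term over [-π, π]:
  ∫ (6x)^2 dx = 36·(2π^3/3); ∫ 2·6·(-1)·x dx = 0 (odd integrand); ∫ (-1)^2 dx = 1·2π.
So (1/(2π)) ∫_{-π}^{π} (6x - 1)^2 dx = 36π^2/3 + 1 = 12π^2 + 1.
Parseval ⇒ Σ |c_n|^2 = 12π^2 + 1.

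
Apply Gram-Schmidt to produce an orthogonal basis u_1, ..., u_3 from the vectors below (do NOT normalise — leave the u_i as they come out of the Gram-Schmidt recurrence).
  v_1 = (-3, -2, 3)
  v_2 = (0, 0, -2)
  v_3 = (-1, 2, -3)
Orthogonal basis:
  u_1 = (-3, -2, 3)
  u_2 = (-9/11, -6/11, -13/11)
  u_3 = (-16/13, 24/13, 0)

Apply the Gram-Schmidt recurrence
  u_1 = v_1
  u_i = v_i − Σ_{j<i} ((v_i · u_j) / (u_j · u_j)) · u_j.

Step by step this gives:
  u_1 = (-3, -2, 3)
  u_2 = (-9/11, -6/11, -13/11)
  u_3 = (-16/13, 24/13, 0)

Orthogonality check:
  u_2 · u_1 = 0 (should be 0)
  u_3 · u_1 = 0 (should be 0)
  u_3 · u_2 = 0 (should be 0)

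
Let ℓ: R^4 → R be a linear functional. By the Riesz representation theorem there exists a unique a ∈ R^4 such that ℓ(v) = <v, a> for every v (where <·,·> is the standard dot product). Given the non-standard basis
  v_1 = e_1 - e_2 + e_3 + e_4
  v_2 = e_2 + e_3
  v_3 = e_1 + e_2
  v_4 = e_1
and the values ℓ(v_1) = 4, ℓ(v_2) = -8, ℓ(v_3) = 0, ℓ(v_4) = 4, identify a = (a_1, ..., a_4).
a = (4, -4, -4, 0)

Write a = (a_1, ..., a_4) in the standard basis. For each basis vector v_i, ℓ(v_i) = <v_i, a> is a linear equation in the a_j's. Collect the n equations into a matrix system V a = ℓ, where row i of V is v_i (expressed in the standard basis). Since V is invertible (lower-triangular with 1s on the diagonal, up to permutation), solve by back-substitution:
  V =
[[1, -1, 1, 1],
 [0, 1, 1, 0],
 [1, 1, 0, 0],
 [1, 0, 0, 0]]
  V a = (4, -8, 0, 4)
Solving gives a = (4, -4, -4, 0).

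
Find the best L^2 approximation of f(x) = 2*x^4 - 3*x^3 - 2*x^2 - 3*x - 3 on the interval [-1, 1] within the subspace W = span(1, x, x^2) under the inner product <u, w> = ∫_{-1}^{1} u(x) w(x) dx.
g(x) = -2*x^2/7 - 24*x/5 - 111/35

The best approximation g ∈ W is the orthogonal projection of f onto W. Writing g = a_0 + a_1 x + a_2 x^2, the coefficients solve the normal equations G · a = b where
  G_{ij} = <φ_i, φ_j> and b_i = <f, φ_i>, with φ_0 = 1, φ_1 = x, φ_2 = x^2.
G =
  [2, 0, 2/3]
  [0, 2/3, 0]
  [2/3, 0, 2/5],
b = (-98/15, -16/5, -78/35).
Solving gives a_0 = -111/35, a_1 = -24/5, a_2 = -2/7, so
  g(x) = -2*x^2/7 - 24*x/5 - 111/35.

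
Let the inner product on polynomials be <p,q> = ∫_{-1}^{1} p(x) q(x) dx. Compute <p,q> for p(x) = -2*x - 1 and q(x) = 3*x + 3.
<p,q> = -10

Expand the product: p(x)·q(x) = -6*x^2 - 9*x - 3.
∫_{-1}^{1} of each monomial x^k gives [2/(k+1) if k even, 0 if k odd]. Integrating term-by-term (or equivalently evaluating the antiderivative F(x) = -2*x^3 - 9*x^2/2 - 3*x at the endpoints):
  F(1) − F(−1) = -19/2 − (1/2) = -10.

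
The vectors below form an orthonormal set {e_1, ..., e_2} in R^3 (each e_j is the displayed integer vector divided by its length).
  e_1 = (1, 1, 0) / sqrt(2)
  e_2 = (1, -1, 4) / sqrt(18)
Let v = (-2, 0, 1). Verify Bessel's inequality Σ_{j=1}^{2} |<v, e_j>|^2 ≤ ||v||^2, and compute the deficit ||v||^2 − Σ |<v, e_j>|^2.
Σ |<v, e_j>|^2 = 20/9; ||v||^2 = 5; deficit = 25/9

Write each e_j = u_j / sqrt(<u_j, u_j>) where u_j is the displayed integer vector. Then <v, e_j> = <v, u_j> / sqrt(<u_j, u_j>), so |<v, e_j>|^2 = <v, u_j>^2 / <u_j, u_j>.
Coefficients: <v, e_1> = -2/sqrt(2), <v, e_2> = 2/sqrt(18).
Square and sum: Σ |<v, e_j>|^2 = 20/9.
Compute ||v||^2 = v·v = 5.
Deficit = 5 − 20/9 = 25/9 ≥ 0, confirming Bessel's inequality. (The deficit equals ||v − Σ <v,e_j> e_j||^2, the squared distance from v to span{e_j}.)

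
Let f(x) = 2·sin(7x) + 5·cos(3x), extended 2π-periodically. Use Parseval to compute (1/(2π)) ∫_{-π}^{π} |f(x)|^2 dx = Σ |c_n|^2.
Σ |c_n|^2 = 29/2

Expand |f|^2 and use orthogonality of {sin(nx), cos(mx)} on [-π, π]:
  ∫_{-π}^{π} sin(nx)^2 dx = π, ∫ cos(mx)^2 dx = π, and cross terms integrate to 0.
So ∫_{-π}^{π} f(x)^2 dx = 2^2 · π + 5^2 · π = (4 + 25)π.
Divide by 2π: (4 + 25)/2 = 29/2.
By Parseval, this equals Σ |c_n|^2.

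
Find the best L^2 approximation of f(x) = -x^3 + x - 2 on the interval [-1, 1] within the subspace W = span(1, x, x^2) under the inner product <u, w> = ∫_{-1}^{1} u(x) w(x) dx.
g(x) = 2*x/5 - 2

The best approximation g ∈ W is the orthogonal projection of f onto W. Writing g = a_0 + a_1 x + a_2 x^2, the coefficients solve the normal equations G · a = b where
  G_{ij} = <φ_i, φ_j> and b_i = <f, φ_i>, with φ_0 = 1, φ_1 = x, φ_2 = x^2.
G =
  [2, 0, 2/3]
  [0, 2/3, 0]
  [2/3, 0, 2/5],
b = (-4, 4/15, -4/3).
Solving gives a_0 = -2, a_1 = 2/5, a_2 = 0, so
  g(x) = 2*x/5 - 2.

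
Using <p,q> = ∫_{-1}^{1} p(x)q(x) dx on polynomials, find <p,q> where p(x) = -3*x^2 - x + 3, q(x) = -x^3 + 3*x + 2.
<p,q> = 32/5

Expand the product: p(x)·q(x) = 3*x^5 + x^4 - 12*x^3 - 9*x^2 + 7*x + 6.
∫_{-1}^{1} of each monomial x^k gives [2/(k+1) if k even, 0 if k odd]. Integrating term-by-term (or equivalently evaluating the antiderivative F(x) = x^6/2 + x^5/5 - 3*x^4 - 3*x^3 + 7*x^2/2 + 6*x at the endpoints):
  F(1) − F(−1) = 21/5 − (-11/5) = 32/5.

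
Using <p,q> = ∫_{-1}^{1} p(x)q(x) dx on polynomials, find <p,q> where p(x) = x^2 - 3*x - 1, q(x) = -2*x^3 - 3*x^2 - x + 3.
<p,q> = 6/5

Expand the product: p(x)·q(x) = -2*x^5 + 3*x^4 + 10*x^3 + 9*x^2 - 8*x - 3.
∫_{-1}^{1} of each monomial x^k gives [2/(k+1) if k even, 0 if k odd]. Integrating term-by-term (or equivalently evaluating the antiderivative F(x) = -x^6/3 + 3*x^5/5 + 5*x^4/2 + 3*x^3 - 4*x^2 - 3*x at the endpoints):
  F(1) − F(−1) = -37/30 − (-73/30) = 6/5.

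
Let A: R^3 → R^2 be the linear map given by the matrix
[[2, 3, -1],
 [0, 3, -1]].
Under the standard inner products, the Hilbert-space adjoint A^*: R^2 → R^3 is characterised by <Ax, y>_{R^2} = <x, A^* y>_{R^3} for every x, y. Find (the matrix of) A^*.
A^* = A^T =
[[2, 0],
 [3, 3],
 [-1, -1]]

For real matrices with standard dot products, the defining identity <Ax, y> = <x, A^* y> gives (Ax)^T y = x^T (A^*) y, i.e. x^T A^T y = x^T (A^*) y. Since this holds for all x, y, we must have A^* = A^T. Therefore
A^* =
[[2, 0],
 [3, 3],
 [-1, -1]].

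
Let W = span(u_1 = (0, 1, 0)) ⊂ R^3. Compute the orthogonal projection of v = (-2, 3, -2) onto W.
proj_W(v) = (0, 3, 0)

Set up U = [u_1 | ... | u_1] ∈ R^(3×1). The projector onto W = col(U) is P = U (U^T U)^(-1) U^T.
Compute U^T U =
  [1],
and U^T v = (3).
Solve U^T U · c = U^T v for the coefficients: c = (3). The projection is proj_W(v) = U c.
Check: (v - proj_W(v)) · u_1 = 0  (should be 0).
Result: proj_W(v) = (0, 3, 0).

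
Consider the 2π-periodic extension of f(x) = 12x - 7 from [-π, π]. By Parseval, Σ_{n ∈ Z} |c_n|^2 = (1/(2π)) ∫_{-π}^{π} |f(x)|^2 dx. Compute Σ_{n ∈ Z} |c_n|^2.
Σ |c_n|^2 = 48π^2 + 49

Expand and integrate term by term over [-π, π]:
  ∫ (12x)^2 dx = 144·(2π^3/3); ∫ 2·12·(-7)·x dx = 0 (odd integrand); ∫ (-7)^2 dx = 49·2π.
So (1/(2π)) ∫_{-π}^{π} (12x - 7)^2 dx = 144π^2/3 + 49 = 48π^2 + 49.
Parseval ⇒ Σ |c_n|^2 = 48π^2 + 49.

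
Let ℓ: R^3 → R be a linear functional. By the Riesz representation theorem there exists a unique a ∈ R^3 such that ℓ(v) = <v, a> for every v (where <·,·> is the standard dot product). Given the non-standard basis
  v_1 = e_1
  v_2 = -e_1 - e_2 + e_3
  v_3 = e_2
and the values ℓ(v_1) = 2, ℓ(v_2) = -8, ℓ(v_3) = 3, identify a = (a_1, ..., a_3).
a = (2, 3, -3)

Write a = (a_1, ..., a_3) in the standard basis. For each basis vector v_i, ℓ(v_i) = <v_i, a> is a linear equation in the a_j's. Collect the n equations into a matrix system V a = ℓ, where row i of V is v_i (expressed in the standard basis). Since V is invertible (lower-triangular with 1s on the diagonal, up to permutation), solve by back-substitution:
  V =
[[1, 0, 0],
 [-1, -1, 1],
 [0, 1, 0]]
  V a = (2, -8, 3)
Solving gives a = (2, 3, -3).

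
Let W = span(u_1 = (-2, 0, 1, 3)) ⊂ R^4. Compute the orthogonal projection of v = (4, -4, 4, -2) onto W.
proj_W(v) = (10/7, 0, -5/7, -15/7)

Set up U = [u_1 | ... | u_1] ∈ R^(4×1). The projector onto W = col(U) is P = U (U^T U)^(-1) U^T.
Compute U^T U =
  [14],
and U^T v = (-10).
Solve U^T U · c = U^T v for the coefficients: c = (-5/7). The projection is proj_W(v) = U c.
Check: (v - proj_W(v)) · u_1 = 0  (should be 0).
Result: proj_W(v) = (10/7, 0, -5/7, -15/7).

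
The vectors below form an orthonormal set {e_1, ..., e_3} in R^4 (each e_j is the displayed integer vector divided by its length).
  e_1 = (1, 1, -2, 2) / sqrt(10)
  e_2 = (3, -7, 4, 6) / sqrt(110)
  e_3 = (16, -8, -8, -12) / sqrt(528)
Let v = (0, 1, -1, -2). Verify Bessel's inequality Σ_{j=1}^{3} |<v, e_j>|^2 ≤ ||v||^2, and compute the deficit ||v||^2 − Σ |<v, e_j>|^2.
Σ |<v, e_j>|^2 = 6; ||v||^2 = 6; deficit = 0

Write each e_j = u_j / sqrt(<u_j, u_j>) where u_j is the displayed integer vector. Then <v, e_j> = <v, u_j> / sqrt(<u_j, u_j>), so |<v, e_j>|^2 = <v, u_j>^2 / <u_j, u_j>.
Coefficients: <v, e_1> = -1/sqrt(10), <v, e_2> = -23/sqrt(110), <v, e_3> = 24/sqrt(528).
Square and sum: Σ |<v, e_j>|^2 = 6.
Compute ||v||^2 = v·v = 6.
Deficit = 6 − 6 = 0 ≥ 0, confirming Bessel's inequality. (The deficit equals ||v − Σ <v,e_j> e_j||^2, the squared distance from v to span{e_j}.)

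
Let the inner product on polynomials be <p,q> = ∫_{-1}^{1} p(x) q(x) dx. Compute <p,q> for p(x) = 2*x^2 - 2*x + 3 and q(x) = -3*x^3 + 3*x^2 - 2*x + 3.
<p,q> = 532/15

Expand the product: p(x)·q(x) = -6*x^5 + 12*x^4 - 19*x^3 + 19*x^2 - 12*x + 9.
∫_{-1}^{1} of each monomial x^k gives [2/(k+1) if k even, 0 if k odd]. Integrating term-by-term (or equivalently evaluating the antiderivative F(x) = -x^6 + 12*x^5/5 - 19*x^4/4 + 19*x^3/3 - 6*x^2 + 9*x at the endpoints):
  F(1) − F(−1) = 359/60 − (-1769/60) = 532/15.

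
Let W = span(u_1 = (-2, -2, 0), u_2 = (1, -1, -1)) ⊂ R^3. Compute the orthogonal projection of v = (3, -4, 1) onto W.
proj_W(v) = (3/2, -5/2, -2)

Set up U = [u_1 | ... | u_2] ∈ R^(3×2). The projector onto W = col(U) is P = U (U^T U)^(-1) U^T.
Compute U^T U =
  [8, 0]
  [0, 3],
and U^T v = (2, 6).
Solve U^T U · c = U^T v for the coefficients: c = (1/4, 2). The projection is proj_W(v) = U c.
Check: (v - proj_W(v)) · u_1 = 0  (should be 0).
Check: (v - proj_W(v)) · u_2 = 0  (should be 0).
Result: proj_W(v) = (3/2, -5/2, -2).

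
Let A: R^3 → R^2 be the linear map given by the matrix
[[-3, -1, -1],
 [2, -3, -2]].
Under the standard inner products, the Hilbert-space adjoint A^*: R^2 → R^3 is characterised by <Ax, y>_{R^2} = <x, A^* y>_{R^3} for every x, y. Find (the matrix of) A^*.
A^* = A^T =
[[-3, 2],
 [-1, -3],
 [-1, -2]]

For real matrices with standard dot products, the defining identity <Ax, y> = <x, A^* y> gives (Ax)^T y = x^T (A^*) y, i.e. x^T A^T y = x^T (A^*) y. Since this holds for all x, y, we must have A^* = A^T. Therefore
A^* =
[[-3, 2],
 [-1, -3],
 [-1, -2]].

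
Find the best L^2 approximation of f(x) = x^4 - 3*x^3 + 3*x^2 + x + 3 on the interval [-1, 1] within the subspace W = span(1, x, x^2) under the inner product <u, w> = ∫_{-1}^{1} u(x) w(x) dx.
g(x) = 27*x^2/7 - 4*x/5 + 102/35

The best approximation g ∈ W is the orthogonal projection of f onto W. Writing g = a_0 + a_1 x + a_2 x^2, the coefficients solve the normal equations G · a = b where
  G_{ij} = <φ_i, φ_j> and b_i = <f, φ_i>, with φ_0 = 1, φ_1 = x, φ_2 = x^2.
G =
  [2, 0, 2/3]
  [0, 2/3, 0]
  [2/3, 0, 2/5],
b = (42/5, -8/15, 122/35).
Solving gives a_0 = 102/35, a_1 = -4/5, a_2 = 27/7, so
  g(x) = 27*x^2/7 - 4*x/5 + 102/35.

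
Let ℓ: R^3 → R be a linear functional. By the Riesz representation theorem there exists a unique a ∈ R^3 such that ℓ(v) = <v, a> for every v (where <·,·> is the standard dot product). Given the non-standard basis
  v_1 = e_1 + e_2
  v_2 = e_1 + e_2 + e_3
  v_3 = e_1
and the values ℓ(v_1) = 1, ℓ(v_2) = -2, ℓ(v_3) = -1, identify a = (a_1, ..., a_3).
a = (-1, 2, -3)

Write a = (a_1, ..., a_3) in the standard basis. For each basis vector v_i, ℓ(v_i) = <v_i, a> is a linear equation in the a_j's. Collect the n equations into a matrix system V a = ℓ, where row i of V is v_i (expressed in the standard basis). Since V is invertible (lower-triangular with 1s on the diagonal, up to permutation), solve by back-substitution:
  V =
[[1, 1, 0],
 [1, 1, 1],
 [1, 0, 0]]
  V a = (1, -2, -1)
Solving gives a = (-1, 2, -3).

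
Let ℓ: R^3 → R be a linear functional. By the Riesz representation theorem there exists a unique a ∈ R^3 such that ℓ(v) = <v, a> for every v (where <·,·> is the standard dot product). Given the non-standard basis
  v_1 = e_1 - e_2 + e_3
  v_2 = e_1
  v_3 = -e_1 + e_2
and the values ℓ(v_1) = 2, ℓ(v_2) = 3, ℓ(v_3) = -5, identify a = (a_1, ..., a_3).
a = (3, -2, -3)

Write a = (a_1, ..., a_3) in the standard basis. For each basis vector v_i, ℓ(v_i) = <v_i, a> is a linear equation in the a_j's. Collect the n equations into a matrix system V a = ℓ, where row i of V is v_i (expressed in the standard basis). Since V is invertible (lower-triangular with 1s on the diagonal, up to permutation), solve by back-substitution:
  V =
[[1, -1, 1],
 [1, 0, 0],
 [-1, 1, 0]]
  V a = (2, 3, -5)
Solving gives a = (3, -2, -3).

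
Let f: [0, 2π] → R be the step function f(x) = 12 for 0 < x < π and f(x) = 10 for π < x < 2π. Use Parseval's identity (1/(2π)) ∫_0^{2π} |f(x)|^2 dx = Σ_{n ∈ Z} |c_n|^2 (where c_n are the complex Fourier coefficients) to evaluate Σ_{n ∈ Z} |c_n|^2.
Σ |c_n|^2 = 122

Parseval equates the L^2 energy of f (normalised by 1/(2π)) with the ℓ^2 sum of its Fourier coefficients: (1/(2π)) ∫_0^{2π} |f|^2 = Σ |c_n|^2.
Compute the left side: (1/(2π)) [∫_0^π 12^2 dx + ∫_π^{2π} 10^2 dx] = (1/(2π)) · (144π + 100π) = (144 + 100)/2 = 122.
So Σ_{n ∈ Z} |c_n|^2 = 122.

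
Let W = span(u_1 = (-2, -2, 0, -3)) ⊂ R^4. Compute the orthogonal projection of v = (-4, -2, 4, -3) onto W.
proj_W(v) = (-42/17, -42/17, 0, -63/17)

Set up U = [u_1 | ... | u_1] ∈ R^(4×1). The projector onto W = col(U) is P = U (U^T U)^(-1) U^T.
Compute U^T U =
  [17],
and U^T v = (21).
Solve U^T U · c = U^T v for the coefficients: c = (21/17). The projection is proj_W(v) = U c.
Check: (v - proj_W(v)) · u_1 = 0  (should be 0).
Result: proj_W(v) = (-42/17, -42/17, 0, -63/17).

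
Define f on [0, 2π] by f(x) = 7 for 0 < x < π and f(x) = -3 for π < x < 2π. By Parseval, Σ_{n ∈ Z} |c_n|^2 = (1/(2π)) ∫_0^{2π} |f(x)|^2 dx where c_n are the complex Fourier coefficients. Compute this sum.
Σ |c_n|^2 = 29

Parseval equates the L^2 energy of f (normalised by 1/(2π)) with the ℓ^2 sum of its Fourier coefficients: (1/(2π)) ∫_0^{2π} |f|^2 = Σ |c_n|^2.
Compute the left side: (1/(2π)) [∫_0^π 7^2 dx + ∫_π^{2π} (-3)^2 dx] = (1/(2π)) · (49π + 9π) = (49 + 9)/2 = 29.
So Σ_{n ∈ Z} |c_n|^2 = 29.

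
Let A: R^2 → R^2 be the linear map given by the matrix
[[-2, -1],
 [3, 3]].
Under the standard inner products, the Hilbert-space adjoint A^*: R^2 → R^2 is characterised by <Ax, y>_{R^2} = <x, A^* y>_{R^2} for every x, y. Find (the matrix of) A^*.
A^* = A^T =
[[-2, 3],
 [-1, 3]]

For real matrices with standard dot products, the defining identity <Ax, y> = <x, A^* y> gives (Ax)^T y = x^T (A^*) y, i.e. x^T A^T y = x^T (A^*) y. Since this holds for all x, y, we must have A^* = A^T. Therefore
A^* =
[[-2, 3],
 [-1, 3]].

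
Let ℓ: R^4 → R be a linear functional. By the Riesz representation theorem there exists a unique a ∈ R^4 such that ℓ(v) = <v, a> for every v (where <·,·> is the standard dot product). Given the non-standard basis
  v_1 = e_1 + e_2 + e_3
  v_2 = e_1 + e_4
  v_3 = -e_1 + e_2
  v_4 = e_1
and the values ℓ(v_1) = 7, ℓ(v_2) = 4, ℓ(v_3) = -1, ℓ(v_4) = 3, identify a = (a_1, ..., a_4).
a = (3, 2, 2, 1)

Write a = (a_1, ..., a_4) in the standard basis. For each basis vector v_i, ℓ(v_i) = <v_i, a> is a linear equation in the a_j's. Collect the n equations into a matrix system V a = ℓ, where row i of V is v_i (expressed in the standard basis). Since V is invertible (lower-triangular with 1s on the diagonal, up to permutation), solve by back-substitution:
  V =
[[1, 1, 1, 0],
 [1, 0, 0, 1],
 [-1, 1, 0, 0],
 [1, 0, 0, 0]]
  V a = (7, 4, -1, 3)
Solving gives a = (3, 2, 2, 1).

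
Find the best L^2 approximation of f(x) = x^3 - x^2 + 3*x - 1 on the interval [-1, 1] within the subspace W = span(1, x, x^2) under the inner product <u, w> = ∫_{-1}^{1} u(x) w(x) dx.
g(x) = -x^2 + 18*x/5 - 1

The best approximation g ∈ W is the orthogonal projection of f onto W. Writing g = a_0 + a_1 x + a_2 x^2, the coefficients solve the normal equations G · a = b where
  G_{ij} = <φ_i, φ_j> and b_i = <f, φ_i>, with φ_0 = 1, φ_1 = x, φ_2 = x^2.
G =
  [2, 0, 2/3]
  [0, 2/3, 0]
  [2/3, 0, 2/5],
b = (-8/3, 12/5, -16/15).
Solving gives a_0 = -1, a_1 = 18/5, a_2 = -1, so
  g(x) = -x^2 + 18*x/5 - 1.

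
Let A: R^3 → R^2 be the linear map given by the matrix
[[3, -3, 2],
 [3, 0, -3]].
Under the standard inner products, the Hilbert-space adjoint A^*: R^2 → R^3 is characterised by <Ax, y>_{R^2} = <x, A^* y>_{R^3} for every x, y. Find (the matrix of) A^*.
A^* = A^T =
[[3, 3],
 [-3, 0],
 [2, -3]]

For real matrices with standard dot products, the defining identity <Ax, y> = <x, A^* y> gives (Ax)^T y = x^T (A^*) y, i.e. x^T A^T y = x^T (A^*) y. Since this holds for all x, y, we must have A^* = A^T. Therefore
A^* =
[[3, 3],
 [-3, 0],
 [2, -3]].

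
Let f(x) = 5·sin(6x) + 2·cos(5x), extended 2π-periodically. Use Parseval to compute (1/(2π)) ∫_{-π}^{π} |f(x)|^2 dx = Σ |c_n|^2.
Σ |c_n|^2 = 29/2

Expand |f|^2 and use orthogonality of {sin(nx), cos(mx)} on [-π, π]:
  ∫_{-π}^{π} sin(nx)^2 dx = π, ∫ cos(mx)^2 dx = π, and cross terms integrate to 0.
So ∫_{-π}^{π} f(x)^2 dx = 5^2 · π + 2^2 · π = (25 + 4)π.
Divide by 2π: (25 + 4)/2 = 29/2.
By Parseval, this equals Σ |c_n|^2.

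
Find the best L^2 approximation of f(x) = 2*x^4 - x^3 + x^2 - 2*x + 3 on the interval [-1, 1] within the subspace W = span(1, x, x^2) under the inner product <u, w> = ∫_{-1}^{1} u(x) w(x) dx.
g(x) = 19*x^2/7 - 13*x/5 + 99/35

The best approximation g ∈ W is the orthogonal projection of f onto W. Writing g = a_0 + a_1 x + a_2 x^2, the coefficients solve the normal equations G · a = b where
  G_{ij} = <φ_i, φ_j> and b_i = <f, φ_i>, with φ_0 = 1, φ_1 = x, φ_2 = x^2.
G =
  [2, 0, 2/3]
  [0, 2/3, 0]
  [2/3, 0, 2/5],
b = (112/15, -26/15, 104/35).
Solving gives a_0 = 99/35, a_1 = -13/5, a_2 = 19/7, so
  g(x) = 19*x^2/7 - 13*x/5 + 99/35.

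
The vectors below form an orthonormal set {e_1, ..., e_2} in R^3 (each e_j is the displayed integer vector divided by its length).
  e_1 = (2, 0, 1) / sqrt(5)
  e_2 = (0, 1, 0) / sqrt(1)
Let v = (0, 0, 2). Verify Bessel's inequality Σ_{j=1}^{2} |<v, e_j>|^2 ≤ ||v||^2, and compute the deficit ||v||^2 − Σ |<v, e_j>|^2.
Σ |<v, e_j>|^2 = 4/5; ||v||^2 = 4; deficit = 16/5

Write each e_j = u_j / sqrt(<u_j, u_j>) where u_j is the displayed integer vector. Then <v, e_j> = <v, u_j> / sqrt(<u_j, u_j>), so |<v, e_j>|^2 = <v, u_j>^2 / <u_j, u_j>.
Coefficients: <v, e_1> = 2/sqrt(5), <v, e_2> = 0/sqrt(1).
Square and sum: Σ |<v, e_j>|^2 = 4/5.
Compute ||v||^2 = v·v = 4.
Deficit = 4 − 4/5 = 16/5 ≥ 0, confirming Bessel's inequality. (The deficit equals ||v − Σ <v,e_j> e_j||^2, the squared distance from v to span{e_j}.)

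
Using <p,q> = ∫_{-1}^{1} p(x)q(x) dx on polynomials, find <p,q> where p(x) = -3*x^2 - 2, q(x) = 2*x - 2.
<p,q> = 12

Expand the product: p(x)·q(x) = -6*x^3 + 6*x^2 - 4*x + 4.
∫_{-1}^{1} of each monomial x^k gives [2/(k+1) if k even, 0 if k odd]. Integrating term-by-term (or equivalently evaluating the antiderivative F(x) = -3*x^4/2 + 2*x^3 - 2*x^2 + 4*x at the endpoints):
  F(1) − F(−1) = 5/2 − (-19/2) = 12.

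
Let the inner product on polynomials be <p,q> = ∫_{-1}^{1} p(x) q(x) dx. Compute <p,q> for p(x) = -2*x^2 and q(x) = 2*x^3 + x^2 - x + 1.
<p,q> = -32/15

Expand the product: p(x)·q(x) = -4*x^5 - 2*x^4 + 2*x^3 - 2*x^2.
∫_{-1}^{1} of each monomial x^k gives [2/(k+1) if k even, 0 if k odd]. Integrating term-by-term (or equivalently evaluating the antiderivative F(x) = -2*x^6/3 - 2*x^5/5 + x^4/2 - 2*x^3/3 at the endpoints):
  F(1) − F(−1) = -37/30 − (9/10) = -32/15.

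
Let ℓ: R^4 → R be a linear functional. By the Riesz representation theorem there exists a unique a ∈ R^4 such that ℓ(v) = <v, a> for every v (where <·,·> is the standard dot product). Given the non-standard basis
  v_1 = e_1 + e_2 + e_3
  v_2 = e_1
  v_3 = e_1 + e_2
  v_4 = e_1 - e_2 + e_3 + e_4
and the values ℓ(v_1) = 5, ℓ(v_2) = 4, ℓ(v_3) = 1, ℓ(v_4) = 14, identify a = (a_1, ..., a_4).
a = (4, -3, 4, 3)

Write a = (a_1, ..., a_4) in the standard basis. For each basis vector v_i, ℓ(v_i) = <v_i, a> is a linear equation in the a_j's. Collect the n equations into a matrix system V a = ℓ, where row i of V is v_i (expressed in the standard basis). Since V is invertible (lower-triangular with 1s on the diagonal, up to permutation), solve by back-substitution:
  V =
[[1, 1, 1, 0],
 [1, 0, 0, 0],
 [1, 1, 0, 0],
 [1, -1, 1, 1]]
  V a = (5, 4, 1, 14)
Solving gives a = (4, -3, 4, 3).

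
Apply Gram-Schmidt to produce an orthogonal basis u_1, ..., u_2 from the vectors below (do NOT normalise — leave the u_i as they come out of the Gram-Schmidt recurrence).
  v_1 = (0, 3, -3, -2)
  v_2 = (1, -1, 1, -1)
Orthogonal basis:
  u_1 = (0, 3, -3, -2)
  u_2 = (1, -5/11, 5/11, -15/11)

Apply the Gram-Schmidt recurrence
  u_1 = v_1
  u_i = v_i − Σ_{j<i} ((v_i · u_j) / (u_j · u_j)) · u_j.

Step by step this gives:
  u_1 = (0, 3, -3, -2)
  u_2 = (1, -5/11, 5/11, -15/11)

Orthogonality check:
  u_2 · u_1 = 0 (should be 0)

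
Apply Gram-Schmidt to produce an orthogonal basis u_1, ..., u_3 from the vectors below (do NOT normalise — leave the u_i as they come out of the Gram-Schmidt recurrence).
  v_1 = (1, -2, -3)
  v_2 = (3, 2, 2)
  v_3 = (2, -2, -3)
Orthogonal basis:
  u_1 = (1, -2, -3)
  u_2 = (7/2, 1, 1/2)
  u_3 = (4/189, -22/189, 16/189)

Apply the Gram-Schmidt recurrence
  u_1 = v_1
  u_i = v_i − Σ_{j<i} ((v_i · u_j) / (u_j · u_j)) · u_j.

Step by step this gives:
  u_1 = (1, -2, -3)
  u_2 = (7/2, 1, 1/2)
  u_3 = (4/189, -22/189, 16/189)

Orthogonality check:
  u_2 · u_1 = 0 (should be 0)
  u_3 · u_1 = 0 (should be 0)
  u_3 · u_2 = 0 (should be 0)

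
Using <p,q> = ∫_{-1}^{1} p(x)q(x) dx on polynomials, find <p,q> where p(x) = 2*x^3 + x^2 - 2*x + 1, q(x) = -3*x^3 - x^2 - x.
<p,q> = 16/105

Expand the product: p(x)·q(x) = -6*x^6 - 5*x^5 + 3*x^4 - 2*x^3 + x^2 - x.
∫_{-1}^{1} of each monomial x^k gives [2/(k+1) if k even, 0 if k odd]. Integrating term-by-term (or equivalently evaluating the antiderivative F(x) = -6*x^7/7 - 5*x^6/6 + 3*x^5/5 - x^4/2 + x^3/3 - x^2/2 at the endpoints):
  F(1) − F(−1) = -123/70 − (-401/210) = 16/105.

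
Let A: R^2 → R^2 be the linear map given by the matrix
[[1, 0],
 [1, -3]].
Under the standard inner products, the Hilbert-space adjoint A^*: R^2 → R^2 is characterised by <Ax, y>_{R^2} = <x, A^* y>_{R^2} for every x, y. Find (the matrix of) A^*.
A^* = A^T =
[[1, 1],
 [0, -3]]

For real matrices with standard dot products, the defining identity <Ax, y> = <x, A^* y> gives (Ax)^T y = x^T (A^*) y, i.e. x^T A^T y = x^T (A^*) y. Since this holds for all x, y, we must have A^* = A^T. Therefore
A^* =
[[1, 1],
 [0, -3]].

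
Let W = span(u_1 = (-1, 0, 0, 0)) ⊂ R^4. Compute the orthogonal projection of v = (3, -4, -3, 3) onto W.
proj_W(v) = (3, 0, 0, 0)

Set up U = [u_1 | ... | u_1] ∈ R^(4×1). The projector onto W = col(U) is P = U (U^T U)^(-1) U^T.
Compute U^T U =
  [1],
and U^T v = (-3).
Solve U^T U · c = U^T v for the coefficients: c = (-3). The projection is proj_W(v) = U c.
Check: (v - proj_W(v)) · u_1 = 0  (should be 0).
Result: proj_W(v) = (3, 0, 0, 0).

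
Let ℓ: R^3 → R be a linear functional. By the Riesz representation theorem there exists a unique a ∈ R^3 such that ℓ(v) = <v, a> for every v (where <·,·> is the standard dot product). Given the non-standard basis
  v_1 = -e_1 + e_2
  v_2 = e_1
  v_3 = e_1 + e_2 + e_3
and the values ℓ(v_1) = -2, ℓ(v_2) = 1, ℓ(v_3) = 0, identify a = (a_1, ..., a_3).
a = (1, -1, 0)

Write a = (a_1, ..., a_3) in the standard basis. For each basis vector v_i, ℓ(v_i) = <v_i, a> is a linear equation in the a_j's. Collect the n equations into a matrix system V a = ℓ, where row i of V is v_i (expressed in the standard basis). Since V is invertible (lower-triangular with 1s on the diagonal, up to permutation), solve by back-substitution:
  V =
[[-1, 1, 0],
 [1, 0, 0],
 [1, 1, 1]]
  V a = (-2, 1, 0)
Solving gives a = (1, -1, 0).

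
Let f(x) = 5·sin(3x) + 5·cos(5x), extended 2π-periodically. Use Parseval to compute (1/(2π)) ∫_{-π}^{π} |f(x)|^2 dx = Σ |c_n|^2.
Σ |c_n|^2 = 25

Expand |f|^2 and use orthogonality of {sin(nx), cos(mx)} on [-π, π]:
  ∫_{-π}^{π} sin(nx)^2 dx = π, ∫ cos(mx)^2 dx = π, and cross terms integrate to 0.
So ∫_{-π}^{π} f(x)^2 dx = 5^2 · π + 5^2 · π = (25 + 25)π.
Divide by 2π: (25 + 25)/2 = 25.
By Parseval, this equals Σ |c_n|^2.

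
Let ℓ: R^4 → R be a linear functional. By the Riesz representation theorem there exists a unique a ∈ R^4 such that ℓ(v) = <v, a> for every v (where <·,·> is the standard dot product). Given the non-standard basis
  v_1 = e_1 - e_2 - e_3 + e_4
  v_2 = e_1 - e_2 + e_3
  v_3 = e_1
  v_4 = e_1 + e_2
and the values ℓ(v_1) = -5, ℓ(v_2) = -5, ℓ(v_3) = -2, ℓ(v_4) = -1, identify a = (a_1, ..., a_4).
a = (-2, 1, -2, -4)

Write a = (a_1, ..., a_4) in the standard basis. For each basis vector v_i, ℓ(v_i) = <v_i, a> is a linear equation in the a_j's. Collect the n equations into a matrix system V a = ℓ, where row i of V is v_i (expressed in the standard basis). Since V is invertible (lower-triangular with 1s on the diagonal, up to permutation), solve by back-substitution:
  V =
[[1, -1, -1, 1],
 [1, -1, 1, 0],
 [1, 0, 0, 0],
 [1, 1, 0, 0]]
  V a = (-5, -5, -2, -1)
Solving gives a = (-2, 1, -2, -4).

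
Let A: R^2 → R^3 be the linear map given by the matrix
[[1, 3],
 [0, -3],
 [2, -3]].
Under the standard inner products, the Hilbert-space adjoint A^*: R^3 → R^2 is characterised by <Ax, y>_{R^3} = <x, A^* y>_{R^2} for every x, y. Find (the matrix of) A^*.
A^* = A^T =
[[1, 0, 2],
 [3, -3, -3]]

For real matrices with standard dot products, the defining identity <Ax, y> = <x, A^* y> gives (Ax)^T y = x^T (A^*) y, i.e. x^T A^T y = x^T (A^*) y. Since this holds for all x, y, we must have A^* = A^T. Therefore
A^* =
[[1, 0, 2],
 [3, -3, -3]].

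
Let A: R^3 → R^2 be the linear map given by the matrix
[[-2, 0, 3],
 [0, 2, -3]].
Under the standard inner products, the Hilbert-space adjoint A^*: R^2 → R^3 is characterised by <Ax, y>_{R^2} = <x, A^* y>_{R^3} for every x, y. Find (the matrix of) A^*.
A^* = A^T =
[[-2, 0],
 [0, 2],
 [3, -3]]

For real matrices with standard dot products, the defining identity <Ax, y> = <x, A^* y> gives (Ax)^T y = x^T (A^*) y, i.e. x^T A^T y = x^T (A^*) y. Since this holds for all x, y, we must have A^* = A^T. Therefore
A^* =
[[-2, 0],
 [0, 2],
 [3, -3]].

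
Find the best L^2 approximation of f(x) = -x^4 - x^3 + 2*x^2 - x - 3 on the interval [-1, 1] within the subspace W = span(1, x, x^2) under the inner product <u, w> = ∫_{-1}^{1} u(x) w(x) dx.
g(x) = 8*x^2/7 - 8*x/5 - 102/35

The best approximation g ∈ W is the orthogonal projection of f onto W. Writing g = a_0 + a_1 x + a_2 x^2, the coefficients solve the normal equations G · a = b where
  G_{ij} = <φ_i, φ_j> and b_i = <f, φ_i>, with φ_0 = 1, φ_1 = x, φ_2 = x^2.
G =
  [2, 0, 2/3]
  [0, 2/3, 0]
  [2/3, 0, 2/5],
b = (-76/15, -16/15, -52/35).
Solving gives a_0 = -102/35, a_1 = -8/5, a_2 = 8/7, so
  g(x) = 8*x^2/7 - 8*x/5 - 102/35.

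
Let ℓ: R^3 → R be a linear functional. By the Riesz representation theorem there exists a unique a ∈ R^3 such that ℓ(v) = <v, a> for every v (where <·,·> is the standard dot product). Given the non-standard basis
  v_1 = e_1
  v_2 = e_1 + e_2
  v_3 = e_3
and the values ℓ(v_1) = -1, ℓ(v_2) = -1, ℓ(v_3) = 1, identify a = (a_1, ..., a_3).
a = (-1, 0, 1)

Write a = (a_1, ..., a_3) in the standard basis. For each basis vector v_i, ℓ(v_i) = <v_i, a> is a linear equation in the a_j's. Collect the n equations into a matrix system V a = ℓ, where row i of V is v_i (expressed in the standard basis). Since V is invertible (lower-triangular with 1s on the diagonal, up to permutation), solve by back-substitution:
  V =
[[1, 0, 0],
 [1, 1, 0],
 [0, 0, 1]]
  V a = (-1, -1, 1)
Solving gives a = (-1, 0, 1).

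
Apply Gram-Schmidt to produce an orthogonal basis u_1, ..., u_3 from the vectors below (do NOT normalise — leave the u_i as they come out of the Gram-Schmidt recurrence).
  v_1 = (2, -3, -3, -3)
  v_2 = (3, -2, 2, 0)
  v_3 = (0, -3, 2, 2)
Orthogonal basis:
  u_1 = (2, -3, -3, -3)
  u_2 = (81/31, -44/31, 80/31, 18/31)
  u_3 = (-762/491, -1150/491, -7/491, 649/491)

Apply the Gram-Schmidt recurrence
  u_1 = v_1
  u_i = v_i − Σ_{j<i} ((v_i · u_j) / (u_j · u_j)) · u_j.

Step by step this gives:
  u_1 = (2, -3, -3, -3)
  u_2 = (81/31, -44/31, 80/31, 18/31)
  u_3 = (-762/491, -1150/491, -7/491, 649/491)

Orthogonality check:
  u_2 · u_1 = 0 (should be 0)
  u_3 · u_1 = 0 (should be 0)
  u_3 · u_2 = 0 (should be 0)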